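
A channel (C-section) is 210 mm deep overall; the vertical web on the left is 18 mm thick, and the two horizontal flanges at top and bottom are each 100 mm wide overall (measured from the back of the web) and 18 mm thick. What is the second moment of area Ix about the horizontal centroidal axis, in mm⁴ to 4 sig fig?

Break the section into simple shapes (no overlaps), measuring from the bottom-left corner of the bounding box.
Web: 18 × 210, A = 3 780 mm², y = 105 mm, Ī = 13 891 500 mm⁴.
Top flange (beyond web): 82 × 18, A = 1 476 mm², y = 201 mm, Ī = 39 852 mm⁴.
Bottom flange (beyond web): 82 × 18, A = 1 476 mm², y = 9 mm, Ī = 39 852 mm⁴.
By symmetry the centroid is at mid-height, ȳ = 105 mm.
Transfer each piece to the horizontal centroidal axis using Ī + A·d² with d = y − 105:
  web: d = 0 mm → contributes +13 891 500 mm⁴
  top flange (beyond web): d = 96 mm → contributes +13 642 668 mm⁴
  bottom flange (beyond web): d = -96 mm → contributes +13 642 668 mm⁴
Total I = 41 176 836 mm⁴.

Ix ≈ 4.118 × 10⁷ mm⁴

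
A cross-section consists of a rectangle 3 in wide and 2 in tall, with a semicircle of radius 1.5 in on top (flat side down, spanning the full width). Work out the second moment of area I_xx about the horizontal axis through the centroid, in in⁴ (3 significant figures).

Break the section into simple shapes (no overlaps), measuring from the bottom-left corner of the bounding box.
Rectangular body: 3 × 2, A = 6 in², y = 1 in, Ī = 2 in⁴.
Semicircular cap: semicircle r = 1.5, A = 3.5343 in², y = 2.6366 in, Ī = 0.55564 in⁴.
Centroid: ȳ = ΣA·y / ΣA = 1.6067 in.
Transfer each piece to the horizontal axis through the centroid using Ī + A·d² with d = y − 1.6067:
  rectangular body: d = -0.60668 in → contributes +4.2084 in⁴
  semicircular cap: d = 1.0299 in → contributes +4.3047 in⁴
Total I = 8.5131 in⁴.

I_xx ≈ 8.51 in⁴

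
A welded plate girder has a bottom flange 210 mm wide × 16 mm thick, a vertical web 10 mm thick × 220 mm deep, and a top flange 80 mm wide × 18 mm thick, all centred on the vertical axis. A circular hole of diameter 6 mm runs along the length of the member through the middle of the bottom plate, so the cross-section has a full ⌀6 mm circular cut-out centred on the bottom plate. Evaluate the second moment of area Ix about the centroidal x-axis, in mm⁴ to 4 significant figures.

Break the section into simple shapes (no overlaps), measuring from the bottom-left corner of the bounding box.
Bottom plate: 210 × 16, A = 3 360 mm², y = 8 mm, Ī = 71 680 mm⁴.
Web plate: 10 × 220, A = 2 200 mm², y = 126 mm, Ī = 8 873 333 mm⁴.
Top plate: 80 × 18, A = 1 440 mm², y = 245 mm, Ī = 38 880 mm⁴.
Hole (subtracted): ⌀6, A = 28.2743 mm², y = 8 mm, Ī = 63.6173 mm⁴.
Centroid: ȳ = ΣA·y / ΣA = 94.1881 mm.
Transfer each piece to the centroidal x-axis using Ī + A·d² with d = y − 94.1881:
  bottom plate: d = -86.1881 mm → contributes +25 031 083 mm⁴
  web plate: d = 31.8119 mm → contributes +11 099 722 mm⁴
  top plate: d = 150.812 mm → contributes +32 790 557 mm⁴
  hole: d = -86.1881 mm → contributes −210 097 mm⁴
Total I = 68 711 266 mm⁴.

Ix ≈ 6.871 × 10⁷ mm⁴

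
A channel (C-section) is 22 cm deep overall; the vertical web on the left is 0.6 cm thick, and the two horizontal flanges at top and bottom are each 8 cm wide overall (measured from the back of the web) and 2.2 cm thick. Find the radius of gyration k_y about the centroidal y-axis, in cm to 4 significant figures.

k_y ≈ 2.557 cm

Break the section into simple shapes (no overlaps), measuring from the bottom-left corner of the bounding box.
Web: 0.6 × 22, A = 13.2 cm², x = 0.3 cm, Ī = 0.396 cm⁴.
Top flange (beyond web): 7.4 × 2.2, A = 16.28 cm², x = 4.3 cm, Ī = 74.2911 cm⁴.
Bottom flange (beyond web): 7.4 × 2.2, A = 16.28 cm², x = 4.3 cm, Ī = 74.2911 cm⁴.
Centroid: x̄ = ΣA·x / ΣA = 3.14615 cm.
Transfer each piece to the centroidal y-axis using Ī + A·d² with d = x − 3.14615:
  web: d = -2.84615 cm → contributes +107.324 cm⁴
  top flange (beyond web): d = 1.15385 cm → contributes +95.9656 cm⁴
  bottom flange (beyond web): d = 1.15385 cm → contributes +95.9656 cm⁴
Total I = 299.255 cm⁴.
Radius of gyration: k = √(I/A) = √(299.255 / 45.76) = 2.55728 cm.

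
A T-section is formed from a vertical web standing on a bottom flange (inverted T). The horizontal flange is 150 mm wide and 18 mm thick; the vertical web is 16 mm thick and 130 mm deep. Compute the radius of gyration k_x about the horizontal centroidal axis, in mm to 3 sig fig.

k_x ≈ 44.4 mm

Treat the section as a set of non-overlapping primitives; coordinates are from the bounding-box lower-left.
Flange: 150 × 18, A = 2 700 mm², y = 9 mm, Ī = 72 900 mm⁴.
Web: 16 × 130, A = 2 080 mm², y = 83 mm, Ī = 2 929 333 mm⁴.
Centroid: ȳ = ΣA·y / ΣA = 41.201 mm.
Transfer each piece to the horizontal centroidal axis using Ī + A·d² with d = y − 41.201:
  flange: d = -32.201 mm → contributes +2 872 514 mm⁴
  web: d = 41.799 mm → contributes +6 563 447 mm⁴
Total I = 9 435 961 mm⁴.
Radius of gyration: k = √(I/A) = √(9 435 961 / 4 780) = 44.43 mm.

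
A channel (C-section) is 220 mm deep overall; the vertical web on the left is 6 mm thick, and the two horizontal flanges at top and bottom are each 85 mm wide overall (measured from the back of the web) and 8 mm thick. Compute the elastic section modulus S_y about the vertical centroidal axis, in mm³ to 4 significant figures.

Break the section into simple shapes (no overlaps), measuring from the bottom-left corner of the bounding box.
Web: 6 × 220, A = 1 320 mm², x = 3 mm, Ī = 3 960 mm⁴.
Top flange (beyond web): 79 × 8, A = 632 mm², x = 45.5 mm, Ī = 328 693 mm⁴.
Bottom flange (beyond web): 79 × 8, A = 632 mm², x = 45.5 mm, Ī = 328 693 mm⁴.
Centroid: x̄ = ΣA·x / ΣA = 23.7895 mm.
Transfer each piece to the vertical centroidal axis using Ī + A·d² with d = x − 23.7895:
  web: d = -20.7895 mm → contributes +574 467 mm⁴
  top flange (beyond web): d = 21.7105 mm → contributes +626 584 mm⁴
  bottom flange (beyond web): d = 21.7105 mm → contributes +626 584 mm⁴
Total I = 1 827 635 mm⁴.
Extreme fibre distance c = 61.2105 mm; S = I/c = 29858.2 mm³.

S_y ≈ 2.986 × 10⁴ mm³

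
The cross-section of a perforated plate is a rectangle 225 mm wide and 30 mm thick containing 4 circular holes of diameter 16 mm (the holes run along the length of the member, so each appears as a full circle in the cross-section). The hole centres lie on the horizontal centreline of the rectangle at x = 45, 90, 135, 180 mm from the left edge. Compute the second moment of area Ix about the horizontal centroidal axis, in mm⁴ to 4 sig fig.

Ix ≈ 4.934 × 10⁵ mm⁴

Break the section into simple shapes (no overlaps), measuring from the bottom-left corner of the bounding box.
Plate: 225 × 30, A = 6 750 mm², y = 15 mm, Ī = 506 250 mm⁴.
Hole 1 (subtracted): ⌀16, A = 201.062 mm², y = 15 mm, Ī = 3216.99 mm⁴.
Hole 2 (subtracted): ⌀16, A = 201.062 mm², y = 15 mm, Ī = 3216.99 mm⁴.
Hole 3 (subtracted): ⌀16, A = 201.062 mm², y = 15 mm, Ī = 3216.99 mm⁴.
Hole 4 (subtracted): ⌀16, A = 201.062 mm², y = 15 mm, Ī = 3216.99 mm⁴.
By symmetry the centroid is at mid-height, ȳ = 15 mm.
All pieces are centred on the horizontal centroidal axis, so I = ΣĪ (holes subtracted) = 493 382 mm⁴.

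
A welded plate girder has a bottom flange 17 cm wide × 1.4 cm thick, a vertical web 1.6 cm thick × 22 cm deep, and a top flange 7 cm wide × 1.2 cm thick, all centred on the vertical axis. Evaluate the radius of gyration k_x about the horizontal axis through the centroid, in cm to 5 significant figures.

k_x ≈ 8.8900 cm

Treat the section as a set of non-overlapping primitives; coordinates are from the bounding-box lower-left.
Bottom plate: 17 × 1.4, A = 23.8 cm², y = 0.7 cm, Ī = 3.887333 cm⁴.
Web plate: 1.6 × 22, A = 35.2 cm², y = 12.4 cm, Ī = 1419.733 cm⁴.
Top plate: 7 × 1.2, A = 8.4 cm², y = 24 cm, Ī = 1.008 cm⁴.
Centroid: ȳ = ΣA·y / ΣA = 9.714243 cm.
Transfer each piece to the horizontal axis through the centroid using Ī + A·d² with d = y − 9.714243:
  bottom plate: d = -9.014243 cm → contributes +1937.794 cm⁴
  web plate: d = 2.685757 cm → contributes +1673.641 cm⁴
  top plate: d = 14.28576 cm → contributes +1715.304 cm⁴
Total I = 5326.739 cm⁴.
Radius of gyration: k = √(I/A) = √(5326.739 / 67.4) = 8.88998 cm.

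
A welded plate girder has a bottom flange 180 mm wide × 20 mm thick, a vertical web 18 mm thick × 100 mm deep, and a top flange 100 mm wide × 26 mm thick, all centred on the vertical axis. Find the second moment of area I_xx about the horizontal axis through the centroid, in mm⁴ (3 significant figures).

I_xx ≈ 2.47 × 10⁷ mm⁴

Decompose the section into non-overlapping parts with the origin at the bottom-left of its bounding rectangle.
Bottom plate: 180 × 20, A = 3 600 mm², y = 10 mm, Ī = 120 000 mm⁴.
Web plate: 18 × 100, A = 1 800 mm², y = 70 mm, Ī = 1 500 000 mm⁴.
Top plate: 100 × 26, A = 2 600 mm², y = 133 mm, Ī = 146 467 mm⁴.
Centroid: ȳ = ΣA·y / ΣA = 63.475 mm.
Transfer each piece to the horizontal axis through the centroid using Ī + A·d² with d = y − 63.475:
  bottom plate: d = -53.475 mm → contributes +10 414 472 mm⁴
  web plate: d = 6.525 mm → contributes +1 576 636 mm⁴
  top plate: d = 69.525 mm → contributes +12 714 153 mm⁴
Total I = 24 705 262 mm⁴.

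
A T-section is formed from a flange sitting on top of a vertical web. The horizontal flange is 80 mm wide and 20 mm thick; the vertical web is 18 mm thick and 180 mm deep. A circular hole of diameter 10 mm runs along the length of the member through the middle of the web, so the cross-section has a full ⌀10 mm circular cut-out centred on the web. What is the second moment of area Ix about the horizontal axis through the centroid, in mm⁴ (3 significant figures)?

Split into non-overlapping primitives; take the origin at the lower-left of the bounding box.
Flange: 80 × 20, A = 1 600 mm², y = 190 mm, Ī = 53 333 mm⁴.
Web: 18 × 180, A = 3 240 mm², y = 90 mm, Ī = 8 748 000 mm⁴.
Hole (subtracted): ⌀10, A = 78.54 mm², y = 90 mm, Ī = 490.87 mm⁴.
Centroid: ȳ = ΣA·y / ΣA = 123.6 mm.
Transfer each piece to the horizontal axis through the centroid using Ī + A·d² with d = y − 123.6:
  flange: d = 66.397 mm → contributes +7 107 003 mm⁴
  web: d = -33.603 mm → contributes +12 406 513 mm⁴
  hole: d = -33.603 mm → contributes −89 176 mm⁴
Total I = 19 424 341 mm⁴.

Ix ≈ 1.94 × 10⁷ mm⁴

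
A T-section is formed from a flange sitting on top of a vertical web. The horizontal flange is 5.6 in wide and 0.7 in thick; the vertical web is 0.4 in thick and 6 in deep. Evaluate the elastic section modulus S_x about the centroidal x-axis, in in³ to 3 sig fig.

Decompose the section into non-overlapping parts with the origin at the bottom-left of its bounding rectangle.
Flange: 5.6 × 0.7, A = 3.92 in², y = 6.35 in, Ī = 0.16007 in⁴.
Web: 0.4 × 6, A = 2.4 in², y = 3 in, Ī = 7.2 in⁴.
Centroid: ȳ = ΣA·y / ΣA = 5.0778 in.
Transfer each piece to the centroidal x-axis using Ī + A·d² with d = y − 5.0778:
  flange: d = 1.2722 in → contributes +6.5041 in⁴
  web: d = -2.0778 in → contributes +17.562 in⁴
Total I = 24.066 in⁴.
Extreme fibre distance c = 5.0778 in; S = I/c = 4.7394 in³.

S_x ≈ 4.74 in³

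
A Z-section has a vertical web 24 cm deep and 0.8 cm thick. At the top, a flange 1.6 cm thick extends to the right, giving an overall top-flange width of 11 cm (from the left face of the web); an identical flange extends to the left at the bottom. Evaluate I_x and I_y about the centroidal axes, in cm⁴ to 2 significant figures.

Treat the section as a set of non-overlapping primitives; coordinates are from the bounding-box lower-left.
Web: 0.8 × 24, A = 19.2 cm², y = 12 cm, Ī = 921.6 cm⁴.
Top flange (beyond web): 10.2 × 1.6, A = 16.32 cm², y = 23.2 cm, Ī = 3.482 cm⁴.
Bottom flange (beyond web): 10.2 × 1.6, A = 16.32 cm², y = 0.8 cm, Ī = 3.482 cm⁴.
Centroid: ȳ = ΣA·y / ΣA = 12 cm.
Transfer each piece to the centroidal x-axis using Ī + A·d² with d = y − 12:
  web: d = 0 cm → contributes +921.6 cm⁴
  top flange (beyond web): d = 11.2 cm → contributes +2 051 cm⁴
  bottom flange (beyond web): d = -11.2 cm → contributes +2 051 cm⁴
Total I = 5 023 cm⁴.
For the y-axis: x̄ = 10.6 cm.
Repeating about the centroidal y-axis gives I_y = 1 271 cm⁴.

I_x ≈ 5000 cm⁴, I_y ≈ 1300 cm⁴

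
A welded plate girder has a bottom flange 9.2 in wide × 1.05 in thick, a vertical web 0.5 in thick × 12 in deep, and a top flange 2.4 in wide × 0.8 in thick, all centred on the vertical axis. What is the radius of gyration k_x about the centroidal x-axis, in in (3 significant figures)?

Break the section into simple shapes (no overlaps), measuring from the bottom-left corner of the bounding box.
Bottom plate: 9.2 × 1.05, A = 9.66 in², y = 0.525 in, Ī = 0.88751 in⁴.
Web plate: 0.5 × 12, A = 6 in², y = 7.05 in, Ī = 72 in⁴.
Top plate: 2.4 × 0.8, A = 1.92 in², y = 13.45 in, Ī = 0.1024 in⁴.
Centroid: ȳ = ΣA·y / ΣA = 4.1636 in.
Transfer each piece to the centroidal x-axis using Ī + A·d² with d = y − 4.1636:
  bottom plate: d = -3.6386 in → contributes +128.78 in⁴
  web plate: d = 2.8864 in → contributes +121.99 in⁴
  top plate: d = 9.2864 in → contributes +165.68 in⁴
Total I = 416.45 in⁴.
Radius of gyration: k = √(I/A) = √(416.45 / 17.58) = 4.8671 in.

k_x ≈ 4.87 in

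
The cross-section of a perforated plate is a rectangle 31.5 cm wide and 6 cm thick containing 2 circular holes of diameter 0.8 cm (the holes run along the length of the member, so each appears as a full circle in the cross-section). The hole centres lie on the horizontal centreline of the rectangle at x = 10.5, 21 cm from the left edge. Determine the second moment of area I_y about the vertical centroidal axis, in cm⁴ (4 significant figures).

Split into non-overlapping primitives; take the origin at the lower-left of the bounding box.
Plate: 31.5 × 6, A = 189 cm², x = 15.75 cm, Ī = 15627.9 cm⁴.
Hole 1 (subtracted): ⌀0.8, A = 0.502655 cm², x = 10.5 cm, Ī = 0.0201062 cm⁴.
Hole 2 (subtracted): ⌀0.8, A = 0.502655 cm², x = 21 cm, Ī = 0.0201062 cm⁴.
By symmetry the centroid is at mid-width, x̄ = 15.75 cm.
Transfer each piece to the vertical centroidal axis using Ī + A·d² with d = x − 15.75:
  plate: d = 0 cm → contributes +15627.9 cm⁴
  hole 1: d = -5.25 cm → contributes −13.8745 cm⁴
  hole 2: d = 5.25 cm → contributes −13.8745 cm⁴
Total I = 15600.2 cm⁴.

I_y ≈ 1.560 × 10⁴ cm⁴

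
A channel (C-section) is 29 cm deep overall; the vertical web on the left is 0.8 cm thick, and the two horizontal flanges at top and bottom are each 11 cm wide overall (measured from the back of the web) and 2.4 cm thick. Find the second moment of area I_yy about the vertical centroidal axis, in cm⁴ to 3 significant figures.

Decompose the section into non-overlapping parts with the origin at the bottom-left of its bounding rectangle.
Web: 0.8 × 29, A = 23.2 cm², x = 0.4 cm, Ī = 1.2373 cm⁴.
Top flange (beyond web): 10.2 × 2.4, A = 24.48 cm², x = 5.9 cm, Ī = 212.24 cm⁴.
Bottom flange (beyond web): 10.2 × 2.4, A = 24.48 cm², x = 5.9 cm, Ī = 212.24 cm⁴.
Centroid: x̄ = ΣA·x / ΣA = 4.1317 cm.
Transfer each piece to the vertical centroidal axis using Ī + A·d² with d = x − 4.1317:
  web: d = -3.7317 cm → contributes +324.31 cm⁴
  top flange (beyond web): d = 1.7683 cm → contributes +288.79 cm⁴
  bottom flange (beyond web): d = 1.7683 cm → contributes +288.79 cm⁴
Total I = 901.89 cm⁴.

I_yy ≈ 902 cm⁴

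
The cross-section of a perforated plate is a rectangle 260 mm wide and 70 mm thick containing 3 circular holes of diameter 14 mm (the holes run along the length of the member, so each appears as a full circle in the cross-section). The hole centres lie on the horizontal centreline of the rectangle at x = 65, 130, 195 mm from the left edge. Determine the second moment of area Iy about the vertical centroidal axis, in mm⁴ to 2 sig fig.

Decompose the section into non-overlapping parts with the origin at the bottom-left of its bounding rectangle.
Plate: 260 × 70, A = 18 200 mm², x = 130 mm, Ī = 102 526 667 mm⁴.
Hole 1 (subtracted): ⌀14, A = 153.9 mm², x = 65 mm, Ī = 1 886 mm⁴.
Hole 2 (subtracted): ⌀14, A = 153.9 mm², x = 130 mm, Ī = 1 886 mm⁴.
Hole 3 (subtracted): ⌀14, A = 153.9 mm², x = 195 mm, Ī = 1 886 mm⁴.
By symmetry the centroid is at mid-width, x̄ = 130 mm.
Transfer each piece to the vertical centroidal axis using Ī + A·d² with d = x − 130:
  plate: d = 0 mm → contributes +102 526 667 mm⁴
  hole 1: d = -65 mm → contributes −652 274 mm⁴
  hole 2: d = 0 mm → contributes −1 886 mm⁴
  hole 3: d = 65 mm → contributes −652 274 mm⁴
Total I = 101 220 233 mm⁴.

Iy ≈ 1.0 × 10⁸ mm⁴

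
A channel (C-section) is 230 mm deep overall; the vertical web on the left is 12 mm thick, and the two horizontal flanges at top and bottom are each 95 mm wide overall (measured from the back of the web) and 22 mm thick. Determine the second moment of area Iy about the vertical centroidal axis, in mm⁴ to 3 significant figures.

Iy ≈ 5.68 × 10⁶ mm⁴

Break the section into simple shapes (no overlaps), measuring from the bottom-left corner of the bounding box.
Web: 12 × 230, A = 2 760 mm², x = 6 mm, Ī = 33 120 mm⁴.
Top flange (beyond web): 83 × 22, A = 1 826 mm², x = 53.5 mm, Ī = 1 048 276 mm⁴.
Bottom flange (beyond web): 83 × 22, A = 1 826 mm², x = 53.5 mm, Ī = 1 048 276 mm⁴.
Centroid: x̄ = ΣA·x / ΣA = 33.054 mm.
Transfer each piece to the vertical centroidal axis using Ī + A·d² with d = x − 33.054:
  web: d = -27.054 mm → contributes +2 053 210 mm⁴
  top flange (beyond web): d = 20.446 mm → contributes +1 811 618 mm⁴
  bottom flange (beyond web): d = 20.446 mm → contributes +1 811 618 mm⁴
Total I = 5 676 447 mm⁴.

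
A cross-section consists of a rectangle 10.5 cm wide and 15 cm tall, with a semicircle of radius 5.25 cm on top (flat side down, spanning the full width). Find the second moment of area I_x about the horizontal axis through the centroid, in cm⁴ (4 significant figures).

Split into non-overlapping primitives; take the origin at the lower-left of the bounding box.
Rectangular body: 10.5 × 15, A = 157.5 cm², y = 7.5 cm, Ī = 2953.13 cm⁴.
Semicircular cap: semicircle r = 5.25, A = 43.2951 cm², y = 17.2282 cm, Ī = 83.3814 cm⁴.
Centroid: ȳ = ΣA·y / ΣA = 9.59757 cm.
Transfer each piece to the horizontal axis through the centroid using Ī + A·d² with d = y − 9.59757:
  rectangular body: d = -2.09757 cm → contributes +3646.09 cm⁴
  semicircular cap: d = 7.6306 cm → contributes +2604.28 cm⁴
Total I = 6250.38 cm⁴.

I_x ≈ 6250 cm⁴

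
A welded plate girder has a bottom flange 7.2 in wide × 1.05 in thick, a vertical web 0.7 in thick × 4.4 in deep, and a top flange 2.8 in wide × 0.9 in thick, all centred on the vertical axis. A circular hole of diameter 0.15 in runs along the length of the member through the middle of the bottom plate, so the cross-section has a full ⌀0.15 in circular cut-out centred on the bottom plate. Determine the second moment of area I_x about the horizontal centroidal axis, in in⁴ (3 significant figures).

Treat the section as a set of non-overlapping primitives; coordinates are from the bounding-box lower-left.
Bottom plate: 7.2 × 1.05, A = 7.56 in², y = 0.525 in, Ī = 0.69458 in⁴.
Web plate: 0.7 × 4.4, A = 3.08 in², y = 3.25 in, Ī = 4.9691 in⁴.
Top plate: 2.8 × 0.9, A = 2.52 in², y = 5.9 in, Ī = 0.1701 in⁴.
Hole (subtracted): ⌀0.15, A = 0.017671 in², y = 0.525 in, Ī = 0.00002485 in⁴.
Centroid: ȳ = ΣA·y / ΣA = 2.1943 in.
Transfer each piece to the horizontal centroidal axis using Ī + A·d² with d = y − 2.1943:
  bottom plate: d = -1.6693 in → contributes +21.76 in⁴
  web plate: d = 1.0557 in → contributes +8.402 in⁴
  top plate: d = 3.7057 in → contributes +34.776 in⁴
  hole: d = -1.6693 in → contributes −0.049265 in⁴
Total I = 64.889 in⁴.

I_x ≈ 64.9 in⁴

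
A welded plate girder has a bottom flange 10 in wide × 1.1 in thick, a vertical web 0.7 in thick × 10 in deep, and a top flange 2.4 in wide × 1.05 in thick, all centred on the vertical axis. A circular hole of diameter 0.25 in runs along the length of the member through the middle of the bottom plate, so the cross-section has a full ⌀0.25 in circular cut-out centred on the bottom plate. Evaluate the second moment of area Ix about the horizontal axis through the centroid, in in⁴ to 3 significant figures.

Ix ≈ 367 in⁴

Split into non-overlapping primitives; take the origin at the lower-left of the bounding box.
Bottom plate: 10 × 1.1, A = 11 in², y = 0.55 in, Ī = 1.1092 in⁴.
Web plate: 0.7 × 10, A = 7 in², y = 6.1 in, Ī = 58.333 in⁴.
Top plate: 2.4 × 1.05, A = 2.52 in², y = 11.625 in, Ī = 0.23153 in⁴.
Hole (subtracted): ⌀0.25, A = 0.049087 in², y = 0.55 in, Ī = 0.00019175 in⁴.
Centroid: ȳ = ΣA·y / ΣA = 3.8112 in.
Transfer each piece to the horizontal axis through the centroid using Ī + A·d² with d = y − 3.8112:
  bottom plate: d = -3.2612 in → contributes +118.1 in⁴
  web plate: d = 2.2888 in → contributes +95.005 in⁴
  top plate: d = 7.8138 in → contributes +154.09 in⁴
  hole: d = -3.2612 in → contributes −0.52225 in⁴
Total I = 366.67 in⁴.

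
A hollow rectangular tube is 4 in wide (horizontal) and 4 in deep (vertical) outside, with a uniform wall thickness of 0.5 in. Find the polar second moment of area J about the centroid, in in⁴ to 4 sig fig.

J ≈ 29.17 in⁴

Treat the section as a set of non-overlapping primitives; coordinates are from the bounding-box lower-left.
Outer rectangle: 4 × 4, A = 16 in², y = 2 in, Ī = 21.3333 in⁴.
Inner void (subtracted): 3 × 3, A = 9 in², y = 2 in, Ī = 6.75 in⁴.
By symmetry the centroid is at mid-height, ȳ = 2 in.
All pieces are centred on the centroidal x-axis, so I = ΣĪ (holes subtracted) = 14.5833 in⁴.
Repeating about the centroidal y-axis gives I_y = 14.5833 in⁴.
Polar second moment: J = I_x + I_y = 29.1667 in⁴.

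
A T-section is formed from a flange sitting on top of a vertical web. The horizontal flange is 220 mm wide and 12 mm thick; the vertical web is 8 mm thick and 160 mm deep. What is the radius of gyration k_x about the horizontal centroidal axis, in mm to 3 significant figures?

k_x ≈ 48.3 mm

Break the section into simple shapes (no overlaps), measuring from the bottom-left corner of the bounding box.
Flange: 220 × 12, A = 2 640 mm², y = 166 mm, Ī = 31 680 mm⁴.
Web: 8 × 160, A = 1 280 mm², y = 80 mm, Ī = 2 730 667 mm⁴.
Centroid: ȳ = ΣA·y / ΣA = 137.92 mm.
Transfer each piece to the horizontal centroidal axis using Ī + A·d² with d = y − 137.92:
  flange: d = 28.082 mm → contributes +2 113 526 mm⁴
  web: d = -57.918 mm → contributes +7 024 474 mm⁴
Total I = 9 138 001 mm⁴.
Radius of gyration: k = √(I/A) = √(9 138 001 / 3 920) = 48.282 mm.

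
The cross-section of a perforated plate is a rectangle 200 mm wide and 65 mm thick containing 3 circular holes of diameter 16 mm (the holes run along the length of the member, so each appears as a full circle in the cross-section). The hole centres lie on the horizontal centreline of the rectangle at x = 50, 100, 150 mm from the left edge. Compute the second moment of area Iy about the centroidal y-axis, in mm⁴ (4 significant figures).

Iy ≈ 4.232 × 10⁷ mm⁴

Treat the section as a set of non-overlapping primitives; coordinates are from the bounding-box lower-left.
Plate: 200 × 65, A = 13 000 mm², x = 100 mm, Ī = 43 333 333 mm⁴.
Hole 1 (subtracted): ⌀16, A = 201.062 mm², x = 50 mm, Ī = 3216.99 mm⁴.
Hole 2 (subtracted): ⌀16, A = 201.062 mm², x = 100 mm, Ī = 3216.99 mm⁴.
Hole 3 (subtracted): ⌀16, A = 201.062 mm², x = 150 mm, Ī = 3216.99 mm⁴.
By symmetry the centroid is at mid-width, x̄ = 100 mm.
Transfer each piece to the centroidal y-axis using Ī + A·d² with d = x − 100:
  plate: d = 0 mm → contributes +43 333 333 mm⁴
  hole 1: d = -50 mm → contributes −505 872 mm⁴
  hole 2: d = 0 mm → contributes −3216.99 mm⁴
  hole 3: d = 50 mm → contributes −505 872 mm⁴
Total I = 42 318 373 mm⁴.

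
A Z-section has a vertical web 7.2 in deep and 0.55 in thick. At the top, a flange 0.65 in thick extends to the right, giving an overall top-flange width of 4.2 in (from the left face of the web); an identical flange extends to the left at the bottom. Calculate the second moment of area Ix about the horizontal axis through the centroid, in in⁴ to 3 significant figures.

Ix ≈ 68.2 in⁴

Split into non-overlapping primitives; take the origin at the lower-left of the bounding box.
Web: 0.55 × 7.2, A = 3.96 in², y = 3.6 in, Ī = 17.107 in⁴.
Top flange (beyond web): 3.65 × 0.65, A = 2.3725 in², y = 6.875 in, Ī = 0.083532 in⁴.
Bottom flange (beyond web): 3.65 × 0.65, A = 2.3725 in², y = 0.325 in, Ī = 0.083532 in⁴.
Centroid: ȳ = ΣA·y / ΣA = 3.6 in.
Transfer each piece to the horizontal axis through the centroid using Ī + A·d² with d = y − 3.6:
  web: d = 0 in → contributes +17.107 in⁴
  top flange (beyond web): d = 3.275 in → contributes +25.53 in⁴
  bottom flange (beyond web): d = -3.275 in → contributes +25.53 in⁴
Total I = 68.167 in⁴.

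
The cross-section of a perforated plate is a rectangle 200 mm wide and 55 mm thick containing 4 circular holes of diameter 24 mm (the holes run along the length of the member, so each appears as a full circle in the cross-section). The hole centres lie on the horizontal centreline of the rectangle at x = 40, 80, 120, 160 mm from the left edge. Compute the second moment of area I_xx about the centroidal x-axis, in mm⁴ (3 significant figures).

I_xx ≈ 2.71 × 10⁶ mm⁴

Decompose the section into non-overlapping parts with the origin at the bottom-left of its bounding rectangle.
Plate: 200 × 55, A = 11 000 mm², y = 27.5 mm, Ī = 2 772 917 mm⁴.
Hole 1 (subtracted): ⌀24, A = 452.39 mm², y = 27.5 mm, Ī = 16 286 mm⁴.
Hole 2 (subtracted): ⌀24, A = 452.39 mm², y = 27.5 mm, Ī = 16 286 mm⁴.
Hole 3 (subtracted): ⌀24, A = 452.39 mm², y = 27.5 mm, Ī = 16 286 mm⁴.
Hole 4 (subtracted): ⌀24, A = 452.39 mm², y = 27.5 mm, Ī = 16 286 mm⁴.
By symmetry the centroid is at mid-height, ȳ = 27.5 mm.
All pieces are centred on the centroidal x-axis, so I = ΣĪ (holes subtracted) = 2 707 773 mm⁴.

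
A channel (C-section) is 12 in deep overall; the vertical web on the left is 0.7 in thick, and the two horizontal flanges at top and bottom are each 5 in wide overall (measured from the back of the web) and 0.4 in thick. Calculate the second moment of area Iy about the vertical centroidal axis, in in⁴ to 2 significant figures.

Split into non-overlapping primitives; take the origin at the lower-left of the bounding box.
Web: 0.7 × 12, A = 8.4 in², x = 0.35 in, Ī = 0.343 in⁴.
Top flange (beyond web): 4.3 × 0.4, A = 1.72 in², x = 2.85 in, Ī = 2.65 in⁴.
Bottom flange (beyond web): 4.3 × 0.4, A = 1.72 in², x = 2.85 in, Ī = 2.65 in⁴.
Centroid: x̄ = ΣA·x / ΣA = 1.076 in.
Transfer each piece to the vertical centroidal axis using Ī + A·d² with d = x − 1.076:
  web: d = -0.7264 in → contributes +4.775 in⁴
  top flange (beyond web): d = 1.774 in → contributes +8.061 in⁴
  bottom flange (beyond web): d = 1.774 in → contributes +8.061 in⁴
Total I = 20.9 in⁴.

Iy ≈ 21 in⁴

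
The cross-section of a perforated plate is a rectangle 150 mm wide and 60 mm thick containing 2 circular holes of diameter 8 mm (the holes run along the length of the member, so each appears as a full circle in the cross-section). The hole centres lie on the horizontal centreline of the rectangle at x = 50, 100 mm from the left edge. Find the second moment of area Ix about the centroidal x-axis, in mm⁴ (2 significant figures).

Split into non-overlapping primitives; take the origin at the lower-left of the bounding box.
Plate: 150 × 60, A = 9 000 mm², y = 30 mm, Ī = 2 700 000 mm⁴.
Hole 1 (subtracted): ⌀8, A = 50.27 mm², y = 30 mm, Ī = 201.1 mm⁴.
Hole 2 (subtracted): ⌀8, A = 50.27 mm², y = 30 mm, Ī = 201.1 mm⁴.
By symmetry the centroid is at mid-height, ȳ = 30 mm.
All pieces are centred on the centroidal x-axis, so I = ΣĪ (holes subtracted) = 2 699 598 mm⁴.

Ix ≈ 2.7 × 10⁶ mm⁴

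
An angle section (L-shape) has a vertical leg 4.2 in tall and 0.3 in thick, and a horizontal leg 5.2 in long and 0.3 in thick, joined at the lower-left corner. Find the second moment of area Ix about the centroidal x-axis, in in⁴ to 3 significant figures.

Ix ≈ 4.44 in⁴

Treat the section as a set of non-overlapping primitives; coordinates are from the bounding-box lower-left.
Vertical leg: 0.3 × 4.2, A = 1.26 in², y = 2.1 in, Ī = 1.8522 in⁴.
Horizontal leg (remainder): 4.9 × 0.3, A = 1.47 in², y = 0.15 in, Ī = 0.011025 in⁴.
Centroid: ȳ = ΣA·y / ΣA = 1.05 in.
Transfer each piece to the centroidal x-axis using Ī + A·d² with d = y − 1.05:
  vertical leg: d = 1.05 in → contributes +3.2414 in⁴
  horizontal leg (remainder): d = -0.9 in → contributes +1.2017 in⁴
Total I = 4.4431 in⁴.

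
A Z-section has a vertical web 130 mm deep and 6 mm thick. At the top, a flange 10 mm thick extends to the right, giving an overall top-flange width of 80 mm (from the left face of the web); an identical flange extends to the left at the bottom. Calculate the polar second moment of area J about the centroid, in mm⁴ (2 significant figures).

Decompose the section into non-overlapping parts with the origin at the bottom-left of its bounding rectangle.
Web: 6 × 130, A = 780 mm², y = 65 mm, Ī = 1 098 500 mm⁴.
Top flange (beyond web): 74 × 10, A = 740 mm², y = 125 mm, Ī = 6 167 mm⁴.
Bottom flange (beyond web): 74 × 10, A = 740 mm², y = 5 mm, Ī = 6 167 mm⁴.
Centroid: ȳ = ΣA·y / ΣA = 65 mm.
Transfer each piece to the centroidal x-axis using Ī + A·d² with d = y − 65:
  web: d = 0 mm → contributes +1 098 500 mm⁴
  top flange (beyond web): d = 60 mm → contributes +2 670 167 mm⁴
  bottom flange (beyond web): d = -60 mm → contributes +2 670 167 mm⁴
Total I = 6 438 833 mm⁴.
For the y-axis: x̄ = 77 mm.
Repeating about the centroidal y-axis gives I_y = 3 045 713 mm⁴.
Polar second moment: J = I_x + I_y = 9 484 547 mm⁴.

J ≈ 9.5 × 10⁶ mm⁴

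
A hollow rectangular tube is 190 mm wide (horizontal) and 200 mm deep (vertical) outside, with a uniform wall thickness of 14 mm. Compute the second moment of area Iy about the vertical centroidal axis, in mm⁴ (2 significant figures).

Decompose the section into non-overlapping parts with the origin at the bottom-left of its bounding rectangle.
Outer rectangle: 190 × 200, A = 38 000 mm², x = 95 mm, Ī = 114 316 667 mm⁴.
Inner void (subtracted): 162 × 172, A = 27 864 mm², x = 95 mm, Ī = 60 938 568 mm⁴.
By symmetry the centroid is at mid-width, x̄ = 95 mm.
All pieces are centred on the vertical centroidal axis, so I = ΣĪ (holes subtracted) = 53 378 099 mm⁴.

Iy ≈ 5.3 × 10⁷ mm⁴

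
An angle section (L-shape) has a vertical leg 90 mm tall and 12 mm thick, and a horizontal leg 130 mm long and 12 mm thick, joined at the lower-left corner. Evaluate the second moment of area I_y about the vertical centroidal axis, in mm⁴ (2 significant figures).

Decompose the section into non-overlapping parts with the origin at the bottom-left of its bounding rectangle.
Vertical leg: 12 × 90, A = 1 080 mm², x = 6 mm, Ī = 12 960 mm⁴.
Horizontal leg (remainder): 118 × 12, A = 1 416 mm², x = 71 mm, Ī = 1 643 032 mm⁴.
Centroid: x̄ = ΣA·x / ΣA = 42.88 mm.
Transfer each piece to the vertical centroidal axis using Ī + A·d² with d = x − 42.88:
  vertical leg: d = -36.88 mm → contributes +1 481 507 mm⁴
  horizontal leg (remainder): d = 28.13 mm → contributes +2 763 110 mm⁴
Total I = 4 244 617 mm⁴.

I_y ≈ 4.2 × 10⁶ mm⁴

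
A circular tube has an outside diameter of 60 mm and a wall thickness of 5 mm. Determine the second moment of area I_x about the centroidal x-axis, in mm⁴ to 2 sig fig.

I_x ≈ 3.3 × 10⁵ mm⁴

Break the section into simple shapes (no overlaps), measuring from the bottom-left corner of the bounding box.
Outer circle: ⌀60, A = 2 827 mm², y = 30 mm, Ī = 636 173 mm⁴.
Bore (subtracted): ⌀50, A = 1 963 mm², y = 30 mm, Ī = 306 796 mm⁴.
By symmetry the centroid is at mid-height, ȳ = 30 mm.
All pieces are centred on the centroidal x-axis, so I = ΣĪ (holes subtracted) = 329 376 mm⁴.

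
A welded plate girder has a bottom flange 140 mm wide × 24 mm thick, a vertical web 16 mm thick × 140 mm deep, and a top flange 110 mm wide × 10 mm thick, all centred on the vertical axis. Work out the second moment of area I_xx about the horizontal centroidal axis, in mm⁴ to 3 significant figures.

I_xx ≈ 2.70 × 10⁷ mm⁴

Break the section into simple shapes (no overlaps), measuring from the bottom-left corner of the bounding box.
Bottom plate: 140 × 24, A = 3 360 mm², y = 12 mm, Ī = 161 280 mm⁴.
Web plate: 16 × 140, A = 2 240 mm², y = 94 mm, Ī = 3 658 667 mm⁴.
Top plate: 110 × 10, A = 1 100 mm², y = 169 mm, Ī = 9166.7 mm⁴.
Centroid: ȳ = ΣA·y / ΣA = 65.191 mm.
Transfer each piece to the horizontal centroidal axis using Ī + A·d² with d = y − 65.191:
  bottom plate: d = -53.191 mm → contributes +9 667 685 mm⁴
  web plate: d = 28.809 mm → contributes +5 517 768 mm⁴
  top plate: d = 103.81 mm → contributes +11 863 096 mm⁴
Total I = 27 048 549 mm⁴.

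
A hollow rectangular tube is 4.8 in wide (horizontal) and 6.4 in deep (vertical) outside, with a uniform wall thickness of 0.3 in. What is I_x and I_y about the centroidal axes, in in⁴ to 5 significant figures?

I_x ≈ 36.568 in⁴, I_y ≈ 23.173 in⁴

Decompose the section into non-overlapping parts with the origin at the bottom-left of its bounding rectangle.
Outer rectangle: 4.8 × 6.4, A = 30.72 in², y = 3.2 in, Ī = 104.8576 in⁴.
Inner void (subtracted): 4.2 × 5.8, A = 24.36 in², y = 3.2 in, Ī = 68.2892 in⁴.
By symmetry the centroid is at mid-height, ȳ = 3.2 in.
All pieces are centred on the centroidal x-axis, so I = ΣĪ (holes subtracted) = 36.5684 in⁴.
Repeating about the centroidal y-axis gives I_y = 23.1732 in⁴.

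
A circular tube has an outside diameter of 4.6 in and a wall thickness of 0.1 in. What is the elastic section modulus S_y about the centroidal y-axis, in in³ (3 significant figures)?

Decompose the section into non-overlapping parts with the origin at the bottom-left of its bounding rectangle.
Outer circle: ⌀4.6, A = 16.619 in², x = 2.3 in, Ī = 21.979 in⁴.
Bore (subtracted): ⌀4.4, A = 15.205 in², x = 2.3 in, Ī = 18.398 in⁴.
By symmetry the centroid is at mid-width, x̄ = 2.3 in.
All pieces are centred on the centroidal y-axis, so I = ΣĪ (holes subtracted) = 3.5802 in⁴.
Extreme fibre distance c = 2.3 in; S = I/c = 1.5566 in³.

S_y ≈ 1.56 in³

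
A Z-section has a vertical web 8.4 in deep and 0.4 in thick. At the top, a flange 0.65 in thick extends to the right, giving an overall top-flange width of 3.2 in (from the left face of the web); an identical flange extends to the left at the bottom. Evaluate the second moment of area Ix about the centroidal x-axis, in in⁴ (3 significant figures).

Break the section into simple shapes (no overlaps), measuring from the bottom-left corner of the bounding box.
Web: 0.4 × 8.4, A = 3.36 in², y = 4.2 in, Ī = 19.757 in⁴.
Top flange (beyond web): 2.8 × 0.65, A = 1.82 in², y = 8.075 in, Ī = 0.064079 in⁴.
Bottom flange (beyond web): 2.8 × 0.65, A = 1.82 in², y = 0.325 in, Ī = 0.064079 in⁴.
Centroid: ȳ = ΣA·y / ΣA = 4.2 in.
Transfer each piece to the centroidal x-axis using Ī + A·d² with d = y − 4.2:
  web: d = 0 in → contributes +19.757 in⁴
  top flange (beyond web): d = 3.875 in → contributes +27.393 in⁴
  bottom flange (beyond web): d = -3.875 in → contributes +27.393 in⁴
Total I = 74.542 in⁴.

Ix ≈ 74.5 in⁴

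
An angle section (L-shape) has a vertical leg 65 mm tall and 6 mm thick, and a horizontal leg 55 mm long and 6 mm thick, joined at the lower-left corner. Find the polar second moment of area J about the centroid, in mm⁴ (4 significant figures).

J ≈ 4.708 × 10⁵ mm⁴

Break the section into simple shapes (no overlaps), measuring from the bottom-left corner of the bounding box.
Vertical leg: 6 × 65, A = 390 mm², y = 32.5 mm, Ī = 137 313 mm⁴.
Horizontal leg (remainder): 49 × 6, A = 294 mm², y = 3 mm, Ī = 882 mm⁴.
Centroid: ȳ = ΣA·y / ΣA = 19.8202 mm.
Transfer each piece to the centroidal x-axis using Ī + A·d² with d = y − 19.8202:
  vertical leg: d = 12.6798 mm → contributes +200 016 mm⁴
  horizontal leg (remainder): d = -16.8202 mm → contributes +84 060 mm⁴
Total I = 284 076 mm⁴.
For the y-axis: x̄ = 14.8202 mm.
Repeating about the centroidal y-axis gives I_y = 186 766 mm⁴.
Polar second moment: J = I_x + I_y = 470 842 mm⁴.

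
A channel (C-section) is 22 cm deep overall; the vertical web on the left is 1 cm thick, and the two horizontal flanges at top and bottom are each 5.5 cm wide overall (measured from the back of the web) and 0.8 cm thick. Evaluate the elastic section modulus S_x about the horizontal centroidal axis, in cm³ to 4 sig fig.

Break the section into simple shapes (no overlaps), measuring from the bottom-left corner of the bounding box.
Web: 1 × 22, A = 22 cm², y = 11 cm, Ī = 887.333 cm⁴.
Top flange (beyond web): 4.5 × 0.8, A = 3.6 cm², y = 21.6 cm, Ī = 0.192 cm⁴.
Bottom flange (beyond web): 4.5 × 0.8, A = 3.6 cm², y = 0.4 cm, Ī = 0.192 cm⁴.
By symmetry the centroid is at mid-height, ȳ = 11 cm.
Transfer each piece to the horizontal centroidal axis using Ī + A·d² with d = y − 11:
  web: d = 0 cm → contributes +887.333 cm⁴
  top flange (beyond web): d = 10.6 cm → contributes +404.688 cm⁴
  bottom flange (beyond web): d = -10.6 cm → contributes +404.688 cm⁴
Total I = 1696.71 cm⁴.
Extreme fibre distance c = 11 cm; S = I/c = 154.246 cm³.

S_x ≈ 154.2 cm³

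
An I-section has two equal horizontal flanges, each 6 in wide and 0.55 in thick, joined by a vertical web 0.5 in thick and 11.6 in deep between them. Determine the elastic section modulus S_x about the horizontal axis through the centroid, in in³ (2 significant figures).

S_x ≈ 49 in³

Break the section into simple shapes (no overlaps), measuring from the bottom-left corner of the bounding box.
Bottom flange: 6 × 0.55, A = 3.3 in², y = 0.275 in, Ī = 0.08319 in⁴.
Web: 0.5 × 11.6, A = 5.8 in², y = 6.35 in, Ī = 65.04 in⁴.
Top flange: 6 × 0.55, A = 3.3 in², y = 12.43 in, Ī = 0.08319 in⁴.
By symmetry the centroid is at mid-height, ȳ = 6.35 in.
Transfer each piece to the horizontal axis through the centroid using Ī + A·d² with d = y − 6.35:
  bottom flange: d = -6.075 in → contributes +121.9 in⁴
  web: d = 0 in → contributes +65.04 in⁴
  top flange: d = 6.075 in → contributes +121.9 in⁴
Total I = 308.8 in⁴.
Extreme fibre distance c = 6.35 in; S = I/c = 48.63 in³.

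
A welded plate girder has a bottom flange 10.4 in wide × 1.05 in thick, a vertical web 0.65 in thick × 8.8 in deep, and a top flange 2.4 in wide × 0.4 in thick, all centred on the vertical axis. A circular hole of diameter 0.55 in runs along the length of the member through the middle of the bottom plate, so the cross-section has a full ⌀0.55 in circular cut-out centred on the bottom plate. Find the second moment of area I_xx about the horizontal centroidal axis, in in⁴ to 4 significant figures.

I_xx ≈ 183.6 in⁴

Treat the section as a set of non-overlapping primitives; coordinates are from the bounding-box lower-left.
Bottom plate: 10.4 × 1.05, A = 10.92 in², y = 0.525 in, Ī = 1.00328 in⁴.
Web plate: 0.65 × 8.8, A = 5.72 in², y = 5.45 in, Ī = 36.9131 in⁴.
Top plate: 2.4 × 0.4, A = 0.96 in², y = 10.05 in, Ī = 0.0128 in⁴.
Hole (subtracted): ⌀0.55, A = 0.237583 in², y = 0.525 in, Ī = 0.0044918 in⁴.
Centroid: ȳ = ΣA·y / ΣA = 2.67418 in.
Transfer each piece to the horizontal centroidal axis using Ī + A·d² with d = y − 2.67418:
  bottom plate: d = -2.14918 in → contributes +51.4426 in⁴
  web plate: d = 2.77582 in → contributes +80.9866 in⁴
  top plate: d = 7.37582 in → contributes +52.2394 in⁴
  hole: d = -2.14918 in → contributes −1.10188 in⁴
Total I = 183.567 in⁴.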